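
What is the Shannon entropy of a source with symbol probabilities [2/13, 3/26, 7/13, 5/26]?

H(X) = -Σ p(x) log₂ p(x)
  -2/13 × log₂(2/13) = 0.4155
  -3/26 × log₂(3/26) = 0.3595
  -7/13 × log₂(7/13) = 0.4809
  -5/26 × log₂(5/26) = 0.4574
H(X) = 1.7132 bits


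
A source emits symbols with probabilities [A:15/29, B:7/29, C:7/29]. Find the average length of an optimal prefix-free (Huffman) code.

Huffman tree construction:
Combine smallest probabilities repeatedly
Resulting codes:
  A: 1 (length 1)
  B: 00 (length 2)
  C: 01 (length 2)
Average length = Σ p(s) × length(s) = 1.4828 bits


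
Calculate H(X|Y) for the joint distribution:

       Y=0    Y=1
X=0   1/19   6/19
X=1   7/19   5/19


H(X|Y) = Σ_y p(y) H(X|Y=y)
  p(Y=0) = 8/19, H(X|Y=0) = 0.5436
  p(Y=1) = 11/19, H(X|Y=1) = 0.9940
H(X|Y) = 0.4211×0.5436 + 0.5789×0.9940 = 0.8044 bits


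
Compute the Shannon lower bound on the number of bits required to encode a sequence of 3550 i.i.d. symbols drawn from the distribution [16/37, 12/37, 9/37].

Entropy H = 1.5460 bits/symbol
Minimum bits = H × n = 1.5460 × 3550
= 5488.19 bits


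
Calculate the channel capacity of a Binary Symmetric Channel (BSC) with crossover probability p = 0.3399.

For BSC with error probability p:
C = 1 - H(p) where H(p) is binary entropy
H(0.3399) = -0.3399 × log₂(0.3399) - 0.6601 × log₂(0.6601)
H(p) = 0.9247
C = 1 - 0.9247 = 0.0753 bits/use


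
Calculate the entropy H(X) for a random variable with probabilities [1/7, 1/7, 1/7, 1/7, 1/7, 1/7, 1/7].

H(X) = -Σ p(x) log₂ p(x)
  -1/7 × log₂(1/7) = 0.4011
  -1/7 × log₂(1/7) = 0.4011
  -1/7 × log₂(1/7) = 0.4011
  -1/7 × log₂(1/7) = 0.4011
  -1/7 × log₂(1/7) = 0.4011
  -1/7 × log₂(1/7) = 0.4011
  -1/7 × log₂(1/7) = 0.4011
H(X) = 2.8074 bits


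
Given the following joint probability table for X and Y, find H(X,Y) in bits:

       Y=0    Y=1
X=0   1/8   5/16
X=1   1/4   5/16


H(X,Y) = -Σ p(x,y) log₂ p(x,y)
  p(0,0)=1/8: -0.1250 × log₂(0.1250) = 0.3750
  p(0,1)=5/16: -0.3125 × log₂(0.3125) = 0.5244
  p(1,0)=1/4: -0.2500 × log₂(0.2500) = 0.5000
  p(1,1)=5/16: -0.3125 × log₂(0.3125) = 0.5244
H(X,Y) = 1.9238 bits


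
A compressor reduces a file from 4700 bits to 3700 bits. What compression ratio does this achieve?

Compression ratio = Original / Compressed
= 4700 / 3700 = 1.27:1


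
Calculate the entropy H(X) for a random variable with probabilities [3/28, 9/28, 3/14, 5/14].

H(X) = -Σ p(x) log₂ p(x)
  -3/28 × log₂(3/28) = 0.3453
  -9/28 × log₂(9/28) = 0.5263
  -3/14 × log₂(3/14) = 0.4762
  -5/14 × log₂(5/14) = 0.5305
H(X) = 1.8783 bits


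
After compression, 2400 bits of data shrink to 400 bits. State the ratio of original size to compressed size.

Compression ratio = Original / Compressed
= 2400 / 400 = 6.00:1


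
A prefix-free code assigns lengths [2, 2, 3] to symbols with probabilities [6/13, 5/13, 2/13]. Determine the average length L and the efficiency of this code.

Average length L = Σ p_i × l_i = 2.1538 bits
Entropy H = 1.4605 bits
Efficiency η = H/L × 100% = 67.81%


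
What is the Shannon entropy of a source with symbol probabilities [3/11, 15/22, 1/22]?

H(X) = -Σ p(x) log₂ p(x)
  -3/11 × log₂(3/11) = 0.5112
  -15/22 × log₂(15/22) = 0.3767
  -1/22 × log₂(1/22) = 0.2027
H(X) = 1.0907 bits


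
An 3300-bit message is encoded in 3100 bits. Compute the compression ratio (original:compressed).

Compression ratio = Original / Compressed
= 3300 / 3100 = 1.06:1


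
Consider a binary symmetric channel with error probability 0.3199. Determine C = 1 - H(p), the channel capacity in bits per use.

For BSC with error probability p:
C = 1 - H(p) where H(p) is binary entropy
H(0.3199) = -0.3199 × log₂(0.3199) - 0.6801 × log₂(0.6801)
H(p) = 0.9043
C = 1 - 0.9043 = 0.0957 bits/use


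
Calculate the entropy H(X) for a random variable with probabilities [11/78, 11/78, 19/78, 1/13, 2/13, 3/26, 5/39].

H(X) = -Σ p(x) log₂ p(x)
  -11/78 × log₂(11/78) = 0.3985
  -11/78 × log₂(11/78) = 0.3985
  -19/78 × log₂(19/78) = 0.4963
  -1/13 × log₂(1/13) = 0.2846
  -2/13 × log₂(2/13) = 0.4155
  -3/26 × log₂(3/26) = 0.3595
  -5/39 × log₂(5/39) = 0.3799
H(X) = 2.7329 bits


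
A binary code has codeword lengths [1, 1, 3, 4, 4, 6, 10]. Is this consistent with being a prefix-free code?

Kraft inequality: Σ 2^(-l_i) ≤ 1 for prefix-free code
Calculating: 2^(-1) + 2^(-1) + 2^(-3) + 2^(-4) + 2^(-4) + 2^(-6) + 2^(-10)
= 0.5 + 0.5 + 0.125 + 0.0625 + 0.0625 + 0.015625 + 0.0009765625
= 1.2666
Since 1.2666 > 1, prefix-free code does not exist


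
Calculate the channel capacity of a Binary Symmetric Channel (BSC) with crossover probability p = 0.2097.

For BSC with error probability p:
C = 1 - H(p) where H(p) is binary entropy
H(0.2097) = -0.2097 × log₂(0.2097) - 0.7903 × log₂(0.7903)
H(p) = 0.7409
C = 1 - 0.7409 = 0.2591 bits/use


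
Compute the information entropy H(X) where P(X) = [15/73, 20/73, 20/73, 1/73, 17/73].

H(X) = -Σ p(x) log₂ p(x)
  -15/73 × log₂(15/73) = 0.4691
  -20/73 × log₂(20/73) = 0.5118
  -20/73 × log₂(20/73) = 0.5118
  -1/73 × log₂(1/73) = 0.0848
  -17/73 × log₂(17/73) = 0.4896
H(X) = 2.0670 bits


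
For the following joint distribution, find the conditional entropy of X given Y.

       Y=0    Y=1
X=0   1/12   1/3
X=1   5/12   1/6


H(X|Y) = Σ_y p(y) H(X|Y=y)
  p(Y=0) = 1/2, H(X|Y=0) = 0.6500
  p(Y=1) = 1/2, H(X|Y=1) = 0.9183
H(X|Y) = 0.5000×0.6500 + 0.5000×0.9183 = 0.7842 bits


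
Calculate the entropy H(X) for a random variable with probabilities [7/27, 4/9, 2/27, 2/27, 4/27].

H(X) = -Σ p(x) log₂ p(x)
  -7/27 × log₂(7/27) = 0.5049
  -4/9 × log₂(4/9) = 0.5200
  -2/27 × log₂(2/27) = 0.2781
  -2/27 × log₂(2/27) = 0.2781
  -4/27 × log₂(4/27) = 0.4081
H(X) = 1.9893 bits


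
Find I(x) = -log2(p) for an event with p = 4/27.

Information content I(x) = -log₂(p(x))
I = -log₂(4/27) = -log₂(0.1481)
I = 2.7549 bits


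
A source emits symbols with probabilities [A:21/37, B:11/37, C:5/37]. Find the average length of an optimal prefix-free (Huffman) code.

Huffman tree construction:
Combine smallest probabilities repeatedly
Resulting codes:
  A: 1 (length 1)
  B: 01 (length 2)
  C: 00 (length 2)
Average length = Σ p(s) × length(s) = 1.4324 bits


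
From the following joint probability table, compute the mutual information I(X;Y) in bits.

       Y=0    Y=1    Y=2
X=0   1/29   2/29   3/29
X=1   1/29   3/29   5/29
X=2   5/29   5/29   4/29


H(X) = 1.5014, H(Y) = 1.5514, H(X,Y) = 2.9842
I(X;Y) = H(X) + H(Y) - H(X,Y) = 0.0685 bits


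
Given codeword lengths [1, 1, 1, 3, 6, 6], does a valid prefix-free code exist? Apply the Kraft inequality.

Kraft inequality: Σ 2^(-l_i) ≤ 1 for prefix-free code
Calculating: 2^(-1) + 2^(-1) + 2^(-1) + 2^(-3) + 2^(-6) + 2^(-6)
= 0.5 + 0.5 + 0.5 + 0.125 + 0.015625 + 0.015625
= 1.6562
Since 1.6562 > 1, prefix-free code does not exist


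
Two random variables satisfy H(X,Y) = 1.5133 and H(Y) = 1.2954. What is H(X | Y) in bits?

Chain rule: H(X,Y) = H(X|Y) + H(Y)
H(X|Y) = H(X,Y) - H(Y) = 1.5133 - 1.2954 = 0.2179 bits


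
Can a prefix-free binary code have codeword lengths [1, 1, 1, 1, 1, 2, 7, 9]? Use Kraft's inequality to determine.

Kraft inequality: Σ 2^(-l_i) ≤ 1 for prefix-free code
Calculating: 2^(-1) + 2^(-1) + 2^(-1) + 2^(-1) + 2^(-1) + 2^(-2) + 2^(-7) + 2^(-9)
= 0.5 + 0.5 + 0.5 + 0.5 + 0.5 + 0.25 + 0.0078125 + 0.001953125
= 2.7598
Since 2.7598 > 1, prefix-free code does not exist


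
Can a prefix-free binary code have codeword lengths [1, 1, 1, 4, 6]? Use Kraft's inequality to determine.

Kraft inequality: Σ 2^(-l_i) ≤ 1 for prefix-free code
Calculating: 2^(-1) + 2^(-1) + 2^(-1) + 2^(-4) + 2^(-6)
= 0.5 + 0.5 + 0.5 + 0.0625 + 0.015625
= 1.5781
Since 1.5781 > 1, prefix-free code does not exist


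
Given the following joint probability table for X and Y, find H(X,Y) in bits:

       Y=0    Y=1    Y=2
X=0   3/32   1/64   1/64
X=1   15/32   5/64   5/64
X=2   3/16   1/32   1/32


H(X,Y) = -Σ p(x,y) log₂ p(x,y)
  p(0,0)=3/32: -0.0938 × log₂(0.0938) = 0.3202
  p(0,1)=1/64: -0.0156 × log₂(0.0156) = 0.0938
  p(0,2)=1/64: -0.0156 × log₂(0.0156) = 0.0938
  p(1,0)=15/32: -0.4688 × log₂(0.4688) = 0.5124
  p(1,1)=5/64: -0.0781 × log₂(0.0781) = 0.2873
  p(1,2)=5/64: -0.0781 × log₂(0.0781) = 0.2873
  p(2,0)=3/16: -0.1875 × log₂(0.1875) = 0.4528
  p(2,1)=1/32: -0.0312 × log₂(0.0312) = 0.1562
  p(2,2)=1/32: -0.0312 × log₂(0.0312) = 0.1562
H(X,Y) = 2.3601 bits


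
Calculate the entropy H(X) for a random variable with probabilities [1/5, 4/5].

H(X) = -Σ p(x) log₂ p(x)
  -1/5 × log₂(1/5) = 0.4644
  -4/5 × log₂(4/5) = 0.2575
H(X) = 0.7219 bits


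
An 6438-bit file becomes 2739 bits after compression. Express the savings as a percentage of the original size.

Space savings = (1 - Compressed/Original) × 100%
= (1 - 2739/6438) × 100%
= 57.46%


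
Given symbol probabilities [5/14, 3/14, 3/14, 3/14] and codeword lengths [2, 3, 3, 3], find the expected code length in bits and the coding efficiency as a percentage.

Average length L = Σ p_i × l_i = 2.6429 bits
Entropy H = 1.9592 bits
Efficiency η = H/L × 100% = 74.13%


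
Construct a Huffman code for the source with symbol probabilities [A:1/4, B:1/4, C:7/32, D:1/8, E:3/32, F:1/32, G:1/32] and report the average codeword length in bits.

Huffman tree construction:
Combine smallest probabilities repeatedly
Resulting codes:
  A: 01 (length 2)
  B: 10 (length 2)
  C: 00 (length 2)
  D: 110 (length 3)
  E: 1111 (length 4)
  F: 11100 (length 5)
  G: 11101 (length 5)
Average length = Σ p(s) × length(s) = 2.5000 bits


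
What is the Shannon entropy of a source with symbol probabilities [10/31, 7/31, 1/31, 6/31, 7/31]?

H(X) = -Σ p(x) log₂ p(x)
  -10/31 × log₂(10/31) = 0.5265
  -7/31 × log₂(7/31) = 0.4848
  -1/31 × log₂(1/31) = 0.1598
  -6/31 × log₂(6/31) = 0.4586
  -7/31 × log₂(7/31) = 0.4848
H(X) = 2.1145 bits


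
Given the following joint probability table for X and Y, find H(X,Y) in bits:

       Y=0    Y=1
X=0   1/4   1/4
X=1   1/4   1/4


H(X,Y) = -Σ p(x,y) log₂ p(x,y)
  p(0,0)=1/4: -0.2500 × log₂(0.2500) = 0.5000
  p(0,1)=1/4: -0.2500 × log₂(0.2500) = 0.5000
  p(1,0)=1/4: -0.2500 × log₂(0.2500) = 0.5000
  p(1,1)=1/4: -0.2500 × log₂(0.2500) = 0.5000
H(X,Y) = 2.0000 bits


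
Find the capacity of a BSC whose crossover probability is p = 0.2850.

For BSC with error probability p:
C = 1 - H(p) where H(p) is binary entropy
H(0.2850) = -0.2850 × log₂(0.2850) - 0.7150 × log₂(0.7150)
H(p) = 0.8622
C = 1 - 0.8622 = 0.1378 bits/use


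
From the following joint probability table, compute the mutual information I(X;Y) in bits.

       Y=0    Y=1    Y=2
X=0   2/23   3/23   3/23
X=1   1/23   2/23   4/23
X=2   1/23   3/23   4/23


H(X) = 1.5822, H(Y) = 1.4777, H(X,Y) = 3.0338
I(X;Y) = H(X) + H(Y) - H(X,Y) = 0.0261 bits


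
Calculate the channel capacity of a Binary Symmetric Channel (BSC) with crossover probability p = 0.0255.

For BSC with error probability p:
C = 1 - H(p) where H(p) is binary entropy
H(0.0255) = -0.0255 × log₂(0.0255) - 0.9745 × log₂(0.9745)
H(p) = 0.1713
C = 1 - 0.1713 = 0.8287 bits/use


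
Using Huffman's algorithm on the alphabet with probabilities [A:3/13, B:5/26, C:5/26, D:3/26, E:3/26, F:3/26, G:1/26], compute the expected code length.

Huffman tree construction:
Combine smallest probabilities repeatedly
Resulting codes:
  A: 01 (length 2)
  B: 111 (length 3)
  C: 00 (length 2)
  D: 1101 (length 4)
  E: 100 (length 3)
  F: 101 (length 3)
  G: 1100 (length 4)
Average length = Σ p(s) × length(s) = 2.7308 bits


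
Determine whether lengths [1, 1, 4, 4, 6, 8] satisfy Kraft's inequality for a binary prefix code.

Kraft inequality: Σ 2^(-l_i) ≤ 1 for prefix-free code
Calculating: 2^(-1) + 2^(-1) + 2^(-4) + 2^(-4) + 2^(-6) + 2^(-8)
= 0.5 + 0.5 + 0.0625 + 0.0625 + 0.015625 + 0.00390625
= 1.1445
Since 1.1445 > 1, prefix-free code does not exist


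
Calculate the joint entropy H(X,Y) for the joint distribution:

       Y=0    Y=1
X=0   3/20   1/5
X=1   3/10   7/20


H(X,Y) = -Σ p(x,y) log₂ p(x,y)
  p(0,0)=3/20: -0.1500 × log₂(0.1500) = 0.4105
  p(0,1)=1/5: -0.2000 × log₂(0.2000) = 0.4644
  p(1,0)=3/10: -0.3000 × log₂(0.3000) = 0.5211
  p(1,1)=7/20: -0.3500 × log₂(0.3500) = 0.5301
H(X,Y) = 1.9261 bits


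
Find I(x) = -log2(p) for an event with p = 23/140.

Information content I(x) = -log₂(p(x))
I = -log₂(23/140) = -log₂(0.1643)
I = 2.6057 bits


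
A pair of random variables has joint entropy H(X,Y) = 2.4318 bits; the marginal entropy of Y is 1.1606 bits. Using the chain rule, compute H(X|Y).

Chain rule: H(X,Y) = H(X|Y) + H(Y)
H(X|Y) = H(X,Y) - H(Y) = 2.4318 - 1.1606 = 1.2712 bits


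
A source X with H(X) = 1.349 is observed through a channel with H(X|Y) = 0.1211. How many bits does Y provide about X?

I(X;Y) = H(X) - H(X|Y)
I(X;Y) = 1.349 - 0.1211 = 1.2279 bits


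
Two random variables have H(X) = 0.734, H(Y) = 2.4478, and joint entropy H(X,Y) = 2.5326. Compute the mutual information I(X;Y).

I(X;Y) = H(X) + H(Y) - H(X,Y)
I(X;Y) = 0.734 + 2.4478 - 2.5326 = 0.6492 bits


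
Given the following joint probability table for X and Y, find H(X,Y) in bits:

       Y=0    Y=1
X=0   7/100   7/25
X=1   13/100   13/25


H(X,Y) = -Σ p(x,y) log₂ p(x,y)
  p(0,0)=7/100: -0.0700 × log₂(0.0700) = 0.2686
  p(0,1)=7/25: -0.2800 × log₂(0.2800) = 0.5142
  p(1,0)=13/100: -0.1300 × log₂(0.1300) = 0.3826
  p(1,1)=13/25: -0.5200 × log₂(0.5200) = 0.4906
H(X,Y) = 1.6560 bits


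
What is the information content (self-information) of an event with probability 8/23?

Information content I(x) = -log₂(p(x))
I = -log₂(8/23) = -log₂(0.3478)
I = 1.5236 bits


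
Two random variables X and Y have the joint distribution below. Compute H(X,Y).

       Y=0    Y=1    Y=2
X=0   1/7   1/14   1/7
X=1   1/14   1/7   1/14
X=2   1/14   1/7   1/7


H(X,Y) = -Σ p(x,y) log₂ p(x,y)
  p(0,0)=1/7: -0.1429 × log₂(0.1429) = 0.4011
  p(0,1)=1/14: -0.0714 × log₂(0.0714) = 0.2720
  p(0,2)=1/7: -0.1429 × log₂(0.1429) = 0.4011
  p(1,0)=1/14: -0.0714 × log₂(0.0714) = 0.2720
  p(1,1)=1/7: -0.1429 × log₂(0.1429) = 0.4011
  p(1,2)=1/14: -0.0714 × log₂(0.0714) = 0.2720
  p(2,0)=1/14: -0.0714 × log₂(0.0714) = 0.2720
  p(2,1)=1/7: -0.1429 × log₂(0.1429) = 0.4011
  p(2,2)=1/7: -0.1429 × log₂(0.1429) = 0.4011
H(X,Y) = 3.0931 bits


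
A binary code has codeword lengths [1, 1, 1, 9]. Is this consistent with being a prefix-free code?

Kraft inequality: Σ 2^(-l_i) ≤ 1 for prefix-free code
Calculating: 2^(-1) + 2^(-1) + 2^(-1) + 2^(-9)
= 0.5 + 0.5 + 0.5 + 0.001953125
= 1.5020
Since 1.5020 > 1, prefix-free code does not exist


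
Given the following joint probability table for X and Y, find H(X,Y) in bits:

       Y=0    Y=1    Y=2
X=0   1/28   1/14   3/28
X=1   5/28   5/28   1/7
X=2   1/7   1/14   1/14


H(X,Y) = -Σ p(x,y) log₂ p(x,y)
  p(0,0)=1/28: -0.0357 × log₂(0.0357) = 0.1717
  p(0,1)=1/14: -0.0714 × log₂(0.0714) = 0.2720
  p(0,2)=3/28: -0.1071 × log₂(0.1071) = 0.3453
  p(1,0)=5/28: -0.1786 × log₂(0.1786) = 0.4438
  p(1,1)=5/28: -0.1786 × log₂(0.1786) = 0.4438
  p(1,2)=1/7: -0.1429 × log₂(0.1429) = 0.4011
  p(2,0)=1/7: -0.1429 × log₂(0.1429) = 0.4011
  p(2,1)=1/14: -0.0714 × log₂(0.0714) = 0.2720
  p(2,2)=1/14: -0.0714 × log₂(0.0714) = 0.2720
H(X,Y) = 3.0226 bits


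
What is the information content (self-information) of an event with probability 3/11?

Information content I(x) = -log₂(p(x))
I = -log₂(3/11) = -log₂(0.2727)
I = 1.8745 bits


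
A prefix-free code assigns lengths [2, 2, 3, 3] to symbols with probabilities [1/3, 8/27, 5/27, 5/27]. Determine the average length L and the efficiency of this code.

Average length L = Σ p_i × l_i = 2.3704 bits
Entropy H = 1.9494 bits
Efficiency η = H/L × 100% = 82.24%


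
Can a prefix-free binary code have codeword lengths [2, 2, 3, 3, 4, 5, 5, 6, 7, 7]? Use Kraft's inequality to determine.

Kraft inequality: Σ 2^(-l_i) ≤ 1 for prefix-free code
Calculating: 2^(-2) + 2^(-2) + 2^(-3) + 2^(-3) + 2^(-4) + 2^(-5) + 2^(-5) + 2^(-6) + 2^(-7) + 2^(-7)
= 0.25 + 0.25 + 0.125 + 0.125 + 0.0625 + 0.03125 + 0.03125 + 0.015625 + 0.0078125 + 0.0078125
= 0.9062
Since 0.9062 ≤ 1, prefix-free code exists


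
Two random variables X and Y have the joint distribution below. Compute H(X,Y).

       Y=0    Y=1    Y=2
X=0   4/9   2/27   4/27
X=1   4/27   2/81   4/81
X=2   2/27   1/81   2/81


H(X,Y) = -Σ p(x,y) log₂ p(x,y)
  p(0,0)=4/9: -0.4444 × log₂(0.4444) = 0.5200
  p(0,1)=2/27: -0.0741 × log₂(0.0741) = 0.2781
  p(0,2)=4/27: -0.1481 × log₂(0.1481) = 0.4081
  p(1,0)=4/27: -0.1481 × log₂(0.1481) = 0.4081
  p(1,1)=2/81: -0.0247 × log₂(0.0247) = 0.1318
  p(1,2)=4/81: -0.0494 × log₂(0.0494) = 0.2143
  p(2,0)=2/27: -0.0741 × log₂(0.0741) = 0.2781
  p(2,1)=1/81: -0.0123 × log₂(0.0123) = 0.0783
  p(2,2)=2/81: -0.0247 × log₂(0.0247) = 0.1318
H(X,Y) = 2.4488 bits


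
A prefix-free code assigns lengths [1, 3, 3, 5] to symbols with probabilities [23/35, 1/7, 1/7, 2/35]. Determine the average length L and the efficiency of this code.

Average length L = Σ p_i × l_i = 1.8000 bits
Entropy H = 1.4361 bits
Efficiency η = H/L × 100% = 79.78%


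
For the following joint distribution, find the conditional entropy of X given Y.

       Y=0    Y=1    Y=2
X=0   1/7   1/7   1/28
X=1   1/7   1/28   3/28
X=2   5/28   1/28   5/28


H(X|Y) = Σ_y p(y) H(X|Y=y)
  p(Y=0) = 13/28, H(X|Y=0) = 1.5766
  p(Y=1) = 3/14, H(X|Y=1) = 1.2516
  p(Y=2) = 9/28, H(X|Y=2) = 1.3516
H(X|Y) = 0.4643×1.5766 + 0.2143×1.2516 + 0.3214×1.3516 = 1.4347 bits


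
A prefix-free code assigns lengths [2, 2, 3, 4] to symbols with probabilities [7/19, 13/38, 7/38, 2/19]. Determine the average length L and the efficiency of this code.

Average length L = Σ p_i × l_i = 2.3947 bits
Entropy H = 1.8516 bits
Efficiency η = H/L × 100% = 77.32%


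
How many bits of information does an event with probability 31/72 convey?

Information content I(x) = -log₂(p(x))
I = -log₂(31/72) = -log₂(0.4306)
I = 1.2157 bits


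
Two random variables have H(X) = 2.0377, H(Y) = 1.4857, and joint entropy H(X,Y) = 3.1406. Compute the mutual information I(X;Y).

I(X;Y) = H(X) + H(Y) - H(X,Y)
I(X;Y) = 2.0377 + 1.4857 - 3.1406 = 0.3828 bits


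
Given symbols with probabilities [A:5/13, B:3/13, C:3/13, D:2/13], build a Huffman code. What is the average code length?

Huffman tree construction:
Combine smallest probabilities repeatedly
Resulting codes:
  A: 11 (length 2)
  B: 01 (length 2)
  C: 10 (length 2)
  D: 00 (length 2)
Average length = Σ p(s) × length(s) = 2.0000 bits


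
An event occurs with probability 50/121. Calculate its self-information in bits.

Information content I(x) = -log₂(p(x))
I = -log₂(50/121) = -log₂(0.4132)
I = 1.2750 bits


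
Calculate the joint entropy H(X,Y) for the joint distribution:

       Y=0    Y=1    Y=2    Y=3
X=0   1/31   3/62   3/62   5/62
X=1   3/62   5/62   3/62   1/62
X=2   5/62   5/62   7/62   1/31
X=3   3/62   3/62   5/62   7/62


H(X,Y) = -Σ p(x,y) log₂ p(x,y)
  p(0,0)=1/31: -0.0323 × log₂(0.0323) = 0.1598
  p(0,1)=3/62: -0.0484 × log₂(0.0484) = 0.2114
  p(0,2)=3/62: -0.0484 × log₂(0.0484) = 0.2114
  p(0,3)=5/62: -0.0806 × log₂(0.0806) = 0.2929
  p(1,0)=3/62: -0.0484 × log₂(0.0484) = 0.2114
  p(1,1)=5/62: -0.0806 × log₂(0.0806) = 0.2929
  p(1,2)=3/62: -0.0484 × log₂(0.0484) = 0.2114
  p(1,3)=1/62: -0.0161 × log₂(0.0161) = 0.0960
  p(2,0)=5/62: -0.0806 × log₂(0.0806) = 0.2929
  p(2,1)=5/62: -0.0806 × log₂(0.0806) = 0.2929
  p(2,2)=7/62: -0.1129 × log₂(0.1129) = 0.3553
  p(2,3)=1/31: -0.0323 × log₂(0.0323) = 0.1598
  p(3,0)=3/62: -0.0484 × log₂(0.0484) = 0.2114
  p(3,1)=3/62: -0.0484 × log₂(0.0484) = 0.2114
  p(3,2)=5/62: -0.0806 × log₂(0.0806) = 0.2929
  p(3,3)=7/62: -0.1129 × log₂(0.1129) = 0.3553
H(X,Y) = 3.8593 bits


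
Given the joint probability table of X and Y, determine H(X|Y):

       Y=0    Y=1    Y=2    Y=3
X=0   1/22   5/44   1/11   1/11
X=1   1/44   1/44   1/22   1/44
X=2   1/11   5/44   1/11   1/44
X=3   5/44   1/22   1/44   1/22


H(X|Y) = Σ_y p(y) H(X|Y=y)
  p(Y=0) = 3/11, H(X|Y=0) = 1.7842
  p(Y=1) = 13/44, H(X|Y=1) = 1.7605
  p(Y=2) = 1/4, H(X|Y=2) = 1.8231
  p(Y=3) = 2/11, H(X|Y=3) = 1.7500
H(X|Y) = 0.2727×1.7842 + 0.2955×1.7605 + 0.2500×1.8231 + 0.1818×1.7500 = 1.7807 bits


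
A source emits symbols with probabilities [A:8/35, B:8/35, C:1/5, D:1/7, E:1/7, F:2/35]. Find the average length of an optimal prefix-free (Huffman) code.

Huffman tree construction:
Combine smallest probabilities repeatedly
Resulting codes:
  A: 01 (length 2)
  B: 10 (length 2)
  C: 111 (length 3)
  D: 001 (length 3)
  E: 110 (length 3)
  F: 000 (length 3)
Average length = Σ p(s) × length(s) = 2.5429 bits


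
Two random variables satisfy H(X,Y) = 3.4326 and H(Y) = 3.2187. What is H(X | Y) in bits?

Chain rule: H(X,Y) = H(X|Y) + H(Y)
H(X|Y) = H(X,Y) - H(Y) = 3.4326 - 3.2187 = 0.2139 bits


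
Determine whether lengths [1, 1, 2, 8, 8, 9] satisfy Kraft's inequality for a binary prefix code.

Kraft inequality: Σ 2^(-l_i) ≤ 1 for prefix-free code
Calculating: 2^(-1) + 2^(-1) + 2^(-2) + 2^(-8) + 2^(-8) + 2^(-9)
= 0.5 + 0.5 + 0.25 + 0.00390625 + 0.00390625 + 0.001953125
= 1.2598
Since 1.2598 > 1, prefix-free code does not exist


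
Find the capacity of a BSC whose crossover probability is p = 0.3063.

For BSC with error probability p:
C = 1 - H(p) where H(p) is binary entropy
H(0.3063) = -0.3063 × log₂(0.3063) - 0.6937 × log₂(0.6937)
H(p) = 0.8889
C = 1 - 0.8889 = 0.1111 bits/use


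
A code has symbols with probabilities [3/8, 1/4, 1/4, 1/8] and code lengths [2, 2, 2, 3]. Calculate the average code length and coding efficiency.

Average length L = Σ p_i × l_i = 2.1250 bits
Entropy H = 1.9056 bits
Efficiency η = H/L × 100% = 89.68%


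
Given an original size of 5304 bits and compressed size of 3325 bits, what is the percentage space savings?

Space savings = (1 - Compressed/Original) × 100%
= (1 - 3325/5304) × 100%
= 37.31%


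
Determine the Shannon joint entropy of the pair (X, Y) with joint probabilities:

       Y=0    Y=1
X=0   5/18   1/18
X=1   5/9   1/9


H(X,Y) = -Σ p(x,y) log₂ p(x,y)
  p(0,0)=5/18: -0.2778 × log₂(0.2778) = 0.5133
  p(0,1)=1/18: -0.0556 × log₂(0.0556) = 0.2317
  p(1,0)=5/9: -0.5556 × log₂(0.5556) = 0.4711
  p(1,1)=1/9: -0.1111 × log₂(0.1111) = 0.3522
H(X,Y) = 1.5683 bits


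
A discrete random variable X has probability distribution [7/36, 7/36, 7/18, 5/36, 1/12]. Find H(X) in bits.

H(X) = -Σ p(x) log₂ p(x)
  -7/36 × log₂(7/36) = 0.4594
  -7/36 × log₂(7/36) = 0.4594
  -7/18 × log₂(7/18) = 0.5299
  -5/36 × log₂(5/36) = 0.3956
  -1/12 × log₂(1/12) = 0.2987
H(X) = 2.1430 bits


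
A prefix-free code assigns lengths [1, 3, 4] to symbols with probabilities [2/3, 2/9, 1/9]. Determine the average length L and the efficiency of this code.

Average length L = Σ p_i × l_i = 1.7778 bits
Entropy H = 1.2244 bits
Efficiency η = H/L × 100% = 68.87%


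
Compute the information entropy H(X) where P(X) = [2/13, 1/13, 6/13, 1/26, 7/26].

H(X) = -Σ p(x) log₂ p(x)
  -2/13 × log₂(2/13) = 0.4155
  -1/13 × log₂(1/13) = 0.2846
  -6/13 × log₂(6/13) = 0.5148
  -1/26 × log₂(1/26) = 0.1808
  -7/26 × log₂(7/26) = 0.5097
H(X) = 1.9054 bits


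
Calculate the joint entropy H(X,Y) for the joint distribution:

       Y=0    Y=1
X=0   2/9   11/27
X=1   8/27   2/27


H(X,Y) = -Σ p(x,y) log₂ p(x,y)
  p(0,0)=2/9: -0.2222 × log₂(0.2222) = 0.4822
  p(0,1)=11/27: -0.4074 × log₂(0.4074) = 0.5278
  p(1,0)=8/27: -0.2963 × log₂(0.2963) = 0.5200
  p(1,1)=2/27: -0.0741 × log₂(0.0741) = 0.2781
H(X,Y) = 1.8081 bits


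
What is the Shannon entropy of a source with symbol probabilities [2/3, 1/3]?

H(X) = -Σ p(x) log₂ p(x)
  -2/3 × log₂(2/3) = 0.3900
  -1/3 × log₂(1/3) = 0.5283
H(X) = 0.9183 bits


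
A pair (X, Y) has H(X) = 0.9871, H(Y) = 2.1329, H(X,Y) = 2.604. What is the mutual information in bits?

I(X;Y) = H(X) + H(Y) - H(X,Y)
I(X;Y) = 0.9871 + 2.1329 - 2.604 = 0.516 bits


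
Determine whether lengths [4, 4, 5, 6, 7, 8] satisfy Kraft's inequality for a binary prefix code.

Kraft inequality: Σ 2^(-l_i) ≤ 1 for prefix-free code
Calculating: 2^(-4) + 2^(-4) + 2^(-5) + 2^(-6) + 2^(-7) + 2^(-8)
= 0.0625 + 0.0625 + 0.03125 + 0.015625 + 0.0078125 + 0.00390625
= 0.1836
Since 0.1836 ≤ 1, prefix-free code exists


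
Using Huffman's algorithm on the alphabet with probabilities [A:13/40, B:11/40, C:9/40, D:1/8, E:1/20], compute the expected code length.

Huffman tree construction:
Combine smallest probabilities repeatedly
Resulting codes:
  A: 11 (length 2)
  B: 10 (length 2)
  C: 01 (length 2)
  D: 001 (length 3)
  E: 000 (length 3)
Average length = Σ p(s) × length(s) = 2.1750 bits


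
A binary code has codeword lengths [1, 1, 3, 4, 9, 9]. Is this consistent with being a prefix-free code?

Kraft inequality: Σ 2^(-l_i) ≤ 1 for prefix-free code
Calculating: 2^(-1) + 2^(-1) + 2^(-3) + 2^(-4) + 2^(-9) + 2^(-9)
= 0.5 + 0.5 + 0.125 + 0.0625 + 0.001953125 + 0.001953125
= 1.1914
Since 1.1914 > 1, prefix-free code does not exist


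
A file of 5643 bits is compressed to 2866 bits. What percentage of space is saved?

Space savings = (1 - Compressed/Original) × 100%
= (1 - 2866/5643) × 100%
= 49.21%


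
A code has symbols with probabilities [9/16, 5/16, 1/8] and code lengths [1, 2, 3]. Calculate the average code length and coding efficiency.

Average length L = Σ p_i × l_i = 1.5625 bits
Entropy H = 1.3663 bits
Efficiency η = H/L × 100% = 87.44%


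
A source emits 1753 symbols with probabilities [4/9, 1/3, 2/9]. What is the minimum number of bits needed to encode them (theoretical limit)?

Entropy H = 1.5305 bits/symbol
Minimum bits = H × n = 1.5305 × 1753
= 2682.95 bits


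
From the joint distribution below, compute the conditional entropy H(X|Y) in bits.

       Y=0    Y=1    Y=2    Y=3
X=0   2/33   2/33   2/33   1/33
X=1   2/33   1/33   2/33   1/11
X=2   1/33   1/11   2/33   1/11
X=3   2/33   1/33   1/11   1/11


H(X|Y) = Σ_y p(y) H(X|Y=y)
  p(Y=0) = 7/33, H(X|Y=0) = 1.9502
  p(Y=1) = 7/33, H(X|Y=1) = 1.8424
  p(Y=2) = 3/11, H(X|Y=2) = 1.9749
  p(Y=3) = 10/33, H(X|Y=3) = 1.8955
H(X|Y) = 0.2121×1.9502 + 0.2121×1.8424 + 0.2727×1.9749 + 0.3030×1.8955 = 1.9175 bits


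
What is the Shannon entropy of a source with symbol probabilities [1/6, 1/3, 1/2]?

H(X) = -Σ p(x) log₂ p(x)
  -1/6 × log₂(1/6) = 0.4308
  -1/3 × log₂(1/3) = 0.5283
  -1/2 × log₂(1/2) = 0.5000
H(X) = 1.4591 bits


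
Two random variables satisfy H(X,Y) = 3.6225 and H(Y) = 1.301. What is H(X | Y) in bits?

Chain rule: H(X,Y) = H(X|Y) + H(Y)
H(X|Y) = H(X,Y) - H(Y) = 3.6225 - 1.301 = 2.3215 bits


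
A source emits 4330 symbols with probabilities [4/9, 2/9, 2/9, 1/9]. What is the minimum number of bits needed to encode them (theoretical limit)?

Entropy H = 1.8366 bits/symbol
Minimum bits = H × n = 1.8366 × 4330
= 7952.44 bits


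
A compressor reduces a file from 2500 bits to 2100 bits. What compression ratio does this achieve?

Compression ratio = Original / Compressed
= 2500 / 2100 = 1.19:1


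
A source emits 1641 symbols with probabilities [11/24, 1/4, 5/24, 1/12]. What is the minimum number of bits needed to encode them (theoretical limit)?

Entropy H = 1.7861 bits/symbol
Minimum bits = H × n = 1.7861 × 1641
= 2930.96 bits


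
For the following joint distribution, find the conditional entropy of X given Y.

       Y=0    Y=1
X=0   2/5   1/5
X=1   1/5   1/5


H(X|Y) = Σ_y p(y) H(X|Y=y)
  p(Y=0) = 3/5, H(X|Y=0) = 0.9183
  p(Y=1) = 2/5, H(X|Y=1) = 1.0000
H(X|Y) = 0.6000×0.9183 + 0.4000×1.0000 = 0.9510 bits


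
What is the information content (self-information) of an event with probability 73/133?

Information content I(x) = -log₂(p(x))
I = -log₂(73/133) = -log₂(0.5489)
I = 0.8655 bits


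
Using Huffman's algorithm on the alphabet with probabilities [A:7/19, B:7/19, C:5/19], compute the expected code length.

Huffman tree construction:
Combine smallest probabilities repeatedly
Resulting codes:
  A: 11 (length 2)
  B: 0 (length 1)
  C: 10 (length 2)
Average length = Σ p(s) × length(s) = 1.6316 bits


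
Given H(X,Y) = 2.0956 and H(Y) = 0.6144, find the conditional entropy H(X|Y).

Chain rule: H(X,Y) = H(X|Y) + H(Y)
H(X|Y) = H(X,Y) - H(Y) = 2.0956 - 0.6144 = 1.4812 bits


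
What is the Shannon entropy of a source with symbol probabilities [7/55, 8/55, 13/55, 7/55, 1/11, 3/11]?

H(X) = -Σ p(x) log₂ p(x)
  -7/55 × log₂(7/55) = 0.3785
  -8/55 × log₂(8/55) = 0.4046
  -13/55 × log₂(13/55) = 0.4919
  -7/55 × log₂(7/55) = 0.3785
  -1/11 × log₂(1/11) = 0.3145
  -3/11 × log₂(3/11) = 0.5112
H(X) = 2.4791 bits


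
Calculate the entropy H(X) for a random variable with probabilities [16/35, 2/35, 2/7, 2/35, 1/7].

H(X) = -Σ p(x) log₂ p(x)
  -16/35 × log₂(16/35) = 0.5162
  -2/35 × log₂(2/35) = 0.2360
  -2/7 × log₂(2/7) = 0.5164
  -2/35 × log₂(2/35) = 0.2360
  -1/7 × log₂(1/7) = 0.4011
H(X) = 1.9056 bits


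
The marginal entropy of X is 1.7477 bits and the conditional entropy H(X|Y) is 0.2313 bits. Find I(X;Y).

I(X;Y) = H(X) - H(X|Y)
I(X;Y) = 1.7477 - 0.2313 = 1.5164 bits


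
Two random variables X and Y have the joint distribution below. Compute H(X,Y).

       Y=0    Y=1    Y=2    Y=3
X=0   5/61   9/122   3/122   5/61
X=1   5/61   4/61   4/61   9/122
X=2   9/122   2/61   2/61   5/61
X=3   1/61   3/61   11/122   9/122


H(X,Y) = -Σ p(x,y) log₂ p(x,y)
  p(0,0)=5/61: -0.0820 × log₂(0.0820) = 0.2958
  p(0,1)=9/122: -0.0738 × log₂(0.0738) = 0.2774
  p(0,2)=3/122: -0.0246 × log₂(0.0246) = 0.1315
  p(0,3)=5/61: -0.0820 × log₂(0.0820) = 0.2958
  p(1,0)=5/61: -0.0820 × log₂(0.0820) = 0.2958
  p(1,1)=4/61: -0.0656 × log₂(0.0656) = 0.2578
  p(1,2)=4/61: -0.0656 × log₂(0.0656) = 0.2578
  p(1,3)=9/122: -0.0738 × log₂(0.0738) = 0.2774
  p(2,0)=9/122: -0.0738 × log₂(0.0738) = 0.2774
  p(2,1)=2/61: -0.0328 × log₂(0.0328) = 0.1617
  p(2,2)=2/61: -0.0328 × log₂(0.0328) = 0.1617
  p(2,3)=5/61: -0.0820 × log₂(0.0820) = 0.2958
  p(3,0)=1/61: -0.0164 × log₂(0.0164) = 0.0972
  p(3,1)=3/61: -0.0492 × log₂(0.0492) = 0.2137
  p(3,2)=11/122: -0.0902 × log₂(0.0902) = 0.3130
  p(3,3)=9/122: -0.0738 × log₂(0.0738) = 0.2774
H(X,Y) = 3.8872 bits


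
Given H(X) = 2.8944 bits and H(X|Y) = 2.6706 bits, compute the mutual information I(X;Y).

I(X;Y) = H(X) - H(X|Y)
I(X;Y) = 2.8944 - 2.6706 = 0.2238 bits


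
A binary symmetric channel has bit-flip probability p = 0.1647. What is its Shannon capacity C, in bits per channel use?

For BSC with error probability p:
C = 1 - H(p) where H(p) is binary entropy
H(0.1647) = -0.1647 × log₂(0.1647) - 0.8353 × log₂(0.8353)
H(p) = 0.6454
C = 1 - 0.6454 = 0.3546 bits/use


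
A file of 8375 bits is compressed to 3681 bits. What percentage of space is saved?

Space savings = (1 - Compressed/Original) × 100%
= (1 - 3681/8375) × 100%
= 56.05%


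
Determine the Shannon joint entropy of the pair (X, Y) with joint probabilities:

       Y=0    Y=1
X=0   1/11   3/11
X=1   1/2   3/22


H(X,Y) = -Σ p(x,y) log₂ p(x,y)
  p(0,0)=1/11: -0.0909 × log₂(0.0909) = 0.3145
  p(0,1)=3/11: -0.2727 × log₂(0.2727) = 0.5112
  p(1,0)=1/2: -0.5000 × log₂(0.5000) = 0.5000
  p(1,1)=3/22: -0.1364 × log₂(0.1364) = 0.3920
H(X,Y) = 1.7177 bits


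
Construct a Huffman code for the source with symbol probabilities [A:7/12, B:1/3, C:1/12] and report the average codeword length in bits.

Huffman tree construction:
Combine smallest probabilities repeatedly
Resulting codes:
  A: 1 (length 1)
  B: 01 (length 2)
  C: 00 (length 2)
Average length = Σ p(s) × length(s) = 1.4167 bits


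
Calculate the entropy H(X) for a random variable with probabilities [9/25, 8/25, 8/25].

H(X) = -Σ p(x) log₂ p(x)
  -9/25 × log₂(9/25) = 0.5306
  -8/25 × log₂(8/25) = 0.5260
  -8/25 × log₂(8/25) = 0.5260
H(X) = 1.5827 bits


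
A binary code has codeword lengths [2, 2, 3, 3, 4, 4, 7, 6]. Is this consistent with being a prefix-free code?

Kraft inequality: Σ 2^(-l_i) ≤ 1 for prefix-free code
Calculating: 2^(-2) + 2^(-2) + 2^(-3) + 2^(-3) + 2^(-4) + 2^(-4) + 2^(-7) + 2^(-6)
= 0.25 + 0.25 + 0.125 + 0.125 + 0.0625 + 0.0625 + 0.0078125 + 0.015625
= 0.8984
Since 0.8984 ≤ 1, prefix-free code exists


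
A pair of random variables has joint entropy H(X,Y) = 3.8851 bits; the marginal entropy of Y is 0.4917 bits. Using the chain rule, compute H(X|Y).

Chain rule: H(X,Y) = H(X|Y) + H(Y)
H(X|Y) = H(X,Y) - H(Y) = 3.8851 - 0.4917 = 3.3934 bits


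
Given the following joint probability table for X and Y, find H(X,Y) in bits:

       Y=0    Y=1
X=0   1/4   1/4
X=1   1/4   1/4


H(X,Y) = -Σ p(x,y) log₂ p(x,y)
  p(0,0)=1/4: -0.2500 × log₂(0.2500) = 0.5000
  p(0,1)=1/4: -0.2500 × log₂(0.2500) = 0.5000
  p(1,0)=1/4: -0.2500 × log₂(0.2500) = 0.5000
  p(1,1)=1/4: -0.2500 × log₂(0.2500) = 0.5000
H(X,Y) = 2.0000 bits


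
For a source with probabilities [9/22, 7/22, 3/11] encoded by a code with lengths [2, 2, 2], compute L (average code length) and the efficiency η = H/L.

Average length L = Σ p_i × l_i = 2.0000 bits
Entropy H = 1.5644 bits
Efficiency η = H/L × 100% = 78.22%


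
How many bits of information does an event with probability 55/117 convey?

Information content I(x) = -log₂(p(x))
I = -log₂(55/117) = -log₂(0.4701)
I = 1.0890 bits


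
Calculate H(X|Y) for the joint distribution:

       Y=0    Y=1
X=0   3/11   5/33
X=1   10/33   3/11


H(X|Y) = Σ_y p(y) H(X|Y=y)
  p(Y=0) = 19/33, H(X|Y=0) = 0.9980
  p(Y=1) = 14/33, H(X|Y=1) = 0.9403
H(X|Y) = 0.5758×0.9980 + 0.4242×0.9403 = 0.9735 bits


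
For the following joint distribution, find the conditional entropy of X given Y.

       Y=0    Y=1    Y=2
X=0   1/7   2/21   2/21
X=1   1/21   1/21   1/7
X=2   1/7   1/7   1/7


H(X|Y) = Σ_y p(y) H(X|Y=y)
  p(Y=0) = 1/3, H(X|Y=0) = 1.4488
  p(Y=1) = 2/7, H(X|Y=1) = 1.4591
  p(Y=2) = 8/21, H(X|Y=2) = 1.5613
H(X|Y) = 0.3333×1.4488 + 0.2857×1.4591 + 0.3810×1.5613 = 1.4946 bits


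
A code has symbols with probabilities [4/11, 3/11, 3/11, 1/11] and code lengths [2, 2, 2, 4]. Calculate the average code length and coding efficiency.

Average length L = Σ p_i × l_i = 2.1818 bits
Entropy H = 1.8676 bits
Efficiency η = H/L × 100% = 85.60%


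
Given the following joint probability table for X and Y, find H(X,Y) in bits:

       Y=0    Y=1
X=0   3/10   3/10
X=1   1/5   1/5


H(X,Y) = -Σ p(x,y) log₂ p(x,y)
  p(0,0)=3/10: -0.3000 × log₂(0.3000) = 0.5211
  p(0,1)=3/10: -0.3000 × log₂(0.3000) = 0.5211
  p(1,0)=1/5: -0.2000 × log₂(0.2000) = 0.4644
  p(1,1)=1/5: -0.2000 × log₂(0.2000) = 0.4644
H(X,Y) = 1.9710 bits


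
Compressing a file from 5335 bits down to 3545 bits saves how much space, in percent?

Space savings = (1 - Compressed/Original) × 100%
= (1 - 3545/5335) × 100%
= 33.55%


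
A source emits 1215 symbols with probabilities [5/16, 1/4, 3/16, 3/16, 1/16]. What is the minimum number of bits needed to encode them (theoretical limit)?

Entropy H = 2.1800 bits/symbol
Minimum bits = H × n = 2.1800 × 1215
= 2648.74 bits


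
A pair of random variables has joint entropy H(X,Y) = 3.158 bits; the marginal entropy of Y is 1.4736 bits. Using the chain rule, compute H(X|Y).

Chain rule: H(X,Y) = H(X|Y) + H(Y)
H(X|Y) = H(X,Y) - H(Y) = 3.158 - 1.4736 = 1.6844 bits


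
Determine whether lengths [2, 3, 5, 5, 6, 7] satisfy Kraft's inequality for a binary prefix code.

Kraft inequality: Σ 2^(-l_i) ≤ 1 for prefix-free code
Calculating: 2^(-2) + 2^(-3) + 2^(-5) + 2^(-5) + 2^(-6) + 2^(-7)
= 0.25 + 0.125 + 0.03125 + 0.03125 + 0.015625 + 0.0078125
= 0.4609
Since 0.4609 ≤ 1, prefix-free code exists


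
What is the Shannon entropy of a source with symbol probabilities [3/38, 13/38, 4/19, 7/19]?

H(X) = -Σ p(x) log₂ p(x)
  -3/38 × log₂(3/38) = 0.2892
  -13/38 × log₂(13/38) = 0.5294
  -4/19 × log₂(4/19) = 0.4732
  -7/19 × log₂(7/19) = 0.5307
H(X) = 1.8226 bits


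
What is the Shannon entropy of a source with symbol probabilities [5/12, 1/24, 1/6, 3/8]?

H(X) = -Σ p(x) log₂ p(x)
  -5/12 × log₂(5/12) = 0.5263
  -1/24 × log₂(1/24) = 0.1910
  -1/6 × log₂(1/6) = 0.4308
  -3/8 × log₂(3/8) = 0.5306
H(X) = 1.6788 bits


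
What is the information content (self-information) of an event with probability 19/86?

Information content I(x) = -log₂(p(x))
I = -log₂(19/86) = -log₂(0.2209)
I = 2.1783 bits


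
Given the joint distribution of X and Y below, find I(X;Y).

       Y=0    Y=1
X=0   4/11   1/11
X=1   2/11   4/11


H(X) = 0.9940, H(Y) = 0.9940, H(X,Y) = 1.8231
I(X;Y) = H(X) + H(Y) - H(X,Y) = 0.1650 bits


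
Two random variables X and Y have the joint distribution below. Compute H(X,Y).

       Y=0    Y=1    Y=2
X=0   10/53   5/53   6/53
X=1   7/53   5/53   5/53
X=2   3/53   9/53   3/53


H(X,Y) = -Σ p(x,y) log₂ p(x,y)
  p(0,0)=10/53: -0.1887 × log₂(0.1887) = 0.4540
  p(0,1)=5/53: -0.0943 × log₂(0.0943) = 0.3213
  p(0,2)=6/53: -0.1132 × log₂(0.1132) = 0.3558
  p(1,0)=7/53: -0.1321 × log₂(0.1321) = 0.3857
  p(1,1)=5/53: -0.0943 × log₂(0.0943) = 0.3213
  p(1,2)=5/53: -0.0943 × log₂(0.0943) = 0.3213
  p(2,0)=3/53: -0.0566 × log₂(0.0566) = 0.2345
  p(2,1)=9/53: -0.1698 × log₂(0.1698) = 0.4344
  p(2,2)=3/53: -0.0566 × log₂(0.0566) = 0.2345
H(X,Y) = 3.0629 bits


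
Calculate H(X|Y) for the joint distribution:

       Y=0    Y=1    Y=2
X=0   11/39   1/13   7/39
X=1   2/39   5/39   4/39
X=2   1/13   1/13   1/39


H(X|Y) = Σ_y p(y) H(X|Y=y)
  p(Y=0) = 16/39, H(X|Y=0) = 1.1995
  p(Y=1) = 11/39, H(X|Y=1) = 1.5395
  p(Y=2) = 4/13, H(X|Y=2) = 1.2807
H(X|Y) = 0.4103×1.1995 + 0.2821×1.5395 + 0.3077×1.2807 = 1.3204 bits


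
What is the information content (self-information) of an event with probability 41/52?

Information content I(x) = -log₂(p(x))
I = -log₂(41/52) = -log₂(0.7885)
I = 0.3429 bits


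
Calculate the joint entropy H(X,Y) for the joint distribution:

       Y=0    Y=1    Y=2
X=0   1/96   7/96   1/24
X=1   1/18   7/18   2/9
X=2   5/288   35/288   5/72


H(X,Y) = -Σ p(x,y) log₂ p(x,y)
  p(0,0)=1/96: -0.0104 × log₂(0.0104) = 0.0686
  p(0,1)=7/96: -0.0729 × log₂(0.0729) = 0.2755
  p(0,2)=1/24: -0.0417 × log₂(0.0417) = 0.1910
  p(1,0)=1/18: -0.0556 × log₂(0.0556) = 0.2317
  p(1,1)=7/18: -0.3889 × log₂(0.3889) = 0.5299
  p(1,2)=2/9: -0.2222 × log₂(0.2222) = 0.4822
  p(2,0)=5/288: -0.0174 × log₂(0.0174) = 0.1015
  p(2,1)=35/288: -0.1215 × log₂(0.1215) = 0.3695
  p(2,2)=5/72: -0.0694 × log₂(0.0694) = 0.2672
H(X,Y) = 2.5171 bits


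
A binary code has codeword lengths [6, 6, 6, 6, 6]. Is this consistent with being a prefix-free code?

Kraft inequality: Σ 2^(-l_i) ≤ 1 for prefix-free code
Calculating: 2^(-6) + 2^(-6) + 2^(-6) + 2^(-6) + 2^(-6)
= 0.015625 + 0.015625 + 0.015625 + 0.015625 + 0.015625
= 0.0781
Since 0.0781 ≤ 1, prefix-free code exists


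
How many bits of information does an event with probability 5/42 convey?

Information content I(x) = -log₂(p(x))
I = -log₂(5/42) = -log₂(0.1190)
I = 3.0704 bits


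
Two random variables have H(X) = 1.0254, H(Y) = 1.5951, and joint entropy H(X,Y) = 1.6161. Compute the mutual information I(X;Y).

I(X;Y) = H(X) + H(Y) - H(X,Y)
I(X;Y) = 1.0254 + 1.5951 - 1.6161 = 1.0044 bits
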